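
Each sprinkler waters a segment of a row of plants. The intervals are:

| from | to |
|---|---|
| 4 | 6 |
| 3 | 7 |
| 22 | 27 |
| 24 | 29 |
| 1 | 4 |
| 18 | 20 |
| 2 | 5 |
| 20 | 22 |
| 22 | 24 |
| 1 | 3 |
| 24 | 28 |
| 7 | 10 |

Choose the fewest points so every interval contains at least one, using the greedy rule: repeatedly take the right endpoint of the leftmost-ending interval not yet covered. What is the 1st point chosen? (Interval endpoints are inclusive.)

3

Sort by right endpoint; whenever an interval is uncovered, place a point at its right end.
By right end: [1,3]  [1,4]  [2,5]  [4,6]  [3,7]  [7,10]  [18,20]  [20,22]  [22,24]  [22,27]  [24,28]  [24,29]
[1,3] uncovered → point at 3; [4,6] uncovered → point at 6; [7,10] uncovered → point at 10; [18,20] uncovered → point at 20; [22,24] uncovered → point at 24.
Points: 3, 6, 10, 20, 24 (5 total).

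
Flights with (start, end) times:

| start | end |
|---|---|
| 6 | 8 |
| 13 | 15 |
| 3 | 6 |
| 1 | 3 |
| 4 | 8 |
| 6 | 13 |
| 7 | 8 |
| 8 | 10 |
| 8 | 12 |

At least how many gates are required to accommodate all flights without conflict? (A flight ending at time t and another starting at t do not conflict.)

4

Count concurrent intervals with a sweep; the peak is the room count.
Events (time:±→running): 1:+→1 3:-→0 3:+→1 4:+→2 6:-→1 6:+→2 6:+→3 7:+→4 … peak 4.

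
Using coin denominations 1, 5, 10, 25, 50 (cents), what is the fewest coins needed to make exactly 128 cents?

6

Greedy: take as many of the largest coin as possible, then repeat with the remainder.
128 − 2×50→28 − 1×25→3 − 3×1→0
Total coins = 2 + 1 + 3 = 6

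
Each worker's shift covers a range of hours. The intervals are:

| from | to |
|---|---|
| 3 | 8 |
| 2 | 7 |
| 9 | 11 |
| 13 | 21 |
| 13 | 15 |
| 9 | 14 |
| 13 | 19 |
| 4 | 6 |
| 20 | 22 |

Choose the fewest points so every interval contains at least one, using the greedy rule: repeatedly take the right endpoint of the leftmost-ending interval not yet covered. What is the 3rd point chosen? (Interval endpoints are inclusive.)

By right end: [4,6]  [2,7]  [3,8]  [9,11]  [9,14]  [13,15]  [13,19]  [13,21]  [20,22]
[4,6] uncovered → point at 6; [9,11] uncovered → point at 11; [13,15] uncovered → point at 15; [20,22] uncovered → point at 22.
Points: 6, 11, 15, 22 (4 total).

15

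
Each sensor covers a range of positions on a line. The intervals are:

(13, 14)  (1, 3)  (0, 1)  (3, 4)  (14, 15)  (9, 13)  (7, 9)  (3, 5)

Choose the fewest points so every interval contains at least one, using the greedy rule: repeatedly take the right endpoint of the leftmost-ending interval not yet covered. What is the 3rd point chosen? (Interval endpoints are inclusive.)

By right end: [0,1]  [1,3]  [3,4]  [3,5]  [7,9]  [9,13]  [13,14]  [14,15]
[0,1] uncovered → point at 1; [3,4] uncovered → point at 4; [7,9] uncovered → point at 9; [13,14] uncovered → point at 14.
Points: 1, 4, 9, 14 (4 total).

9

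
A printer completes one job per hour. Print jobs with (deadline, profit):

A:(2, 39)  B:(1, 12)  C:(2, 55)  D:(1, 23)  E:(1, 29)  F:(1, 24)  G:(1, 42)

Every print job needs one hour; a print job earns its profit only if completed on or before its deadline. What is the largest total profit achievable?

Take jobs in profit order; each goes to the latest open slot no later than its deadline.
By profit: C(d2,55), G(d1,42), A(d2,39), E(d1,29), F(d1,24), D(d1,23), B(d1,12)
C→slot 2; G→slot 1; A skipped; E skipped; F skipped; D skipped; B skipped.
Profit = 42 + 55 = 97

97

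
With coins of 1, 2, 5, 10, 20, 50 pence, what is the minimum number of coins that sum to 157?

Greedy: take as many of the largest coin as possible, then repeat with the remainder.
157 = 3×50 + 1×5 + 1×2
Total coins = 3 + 1 + 1 = 5

5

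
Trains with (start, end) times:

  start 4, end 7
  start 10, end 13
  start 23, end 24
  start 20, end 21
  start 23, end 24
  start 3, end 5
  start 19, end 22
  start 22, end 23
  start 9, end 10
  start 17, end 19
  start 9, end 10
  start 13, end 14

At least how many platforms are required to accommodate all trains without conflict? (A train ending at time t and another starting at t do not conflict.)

starts: [3, 4, 9, 9, 10, 13, 17, 19, 20, 22, 23, 23]
ends:   [5, 7, 10, 10, 13, 14, 19, 21, 22, 23, 24, 24]
s3→1 s4→2  — peak 2.

2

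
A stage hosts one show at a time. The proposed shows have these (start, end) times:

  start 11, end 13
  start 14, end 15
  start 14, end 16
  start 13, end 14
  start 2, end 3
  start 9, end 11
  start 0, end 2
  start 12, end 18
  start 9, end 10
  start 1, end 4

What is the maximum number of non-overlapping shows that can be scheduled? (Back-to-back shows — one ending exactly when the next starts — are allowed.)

6

Sort by end time and greedily take each interval whose start is ≥ the last chosen end.
By end time: (0,2), (2,3), (1,4), (9,10), (9,11), (11,13), (13,14), (14,15), (14,16), (12,18).
Pick (0,2); next start ≥ 2 → (2,3); next start ≥ 3 → (9,10); next start ≥ 10 → (11,13); next start ≥ 13 → (13,14); next start ≥ 14 → (14,15).
Selected 6 shows.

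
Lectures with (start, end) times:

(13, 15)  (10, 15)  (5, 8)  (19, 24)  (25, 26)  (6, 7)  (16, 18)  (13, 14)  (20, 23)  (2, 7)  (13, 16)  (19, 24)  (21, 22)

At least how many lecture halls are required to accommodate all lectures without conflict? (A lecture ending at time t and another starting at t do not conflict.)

The answer is the maximum number of intervals overlapping at any instant.
Events (time:±→running): 2:+→1 5:+→2 6:+→3 7:-→2 7:-→1 8:-→0 10:+→1 13:+→2 13:+→3 13:+→4 … peak 4.

4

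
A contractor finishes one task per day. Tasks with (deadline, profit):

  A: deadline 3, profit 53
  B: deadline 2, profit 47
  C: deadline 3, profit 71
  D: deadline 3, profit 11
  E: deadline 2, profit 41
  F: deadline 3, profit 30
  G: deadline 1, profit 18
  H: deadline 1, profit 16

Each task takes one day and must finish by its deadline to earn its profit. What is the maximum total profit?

Profit order: C=71 A=53 B=47 E=41 F=30 G=18 H=16 D=11
Assign: C→slot 3, A→slot 2, B→slot 1, E skipped, F skipped, G skipped, H skipped, D skipped.
Slots: [1:B] [2:A] [3:C]
Profit = 47 + 53 + 71 = 171

171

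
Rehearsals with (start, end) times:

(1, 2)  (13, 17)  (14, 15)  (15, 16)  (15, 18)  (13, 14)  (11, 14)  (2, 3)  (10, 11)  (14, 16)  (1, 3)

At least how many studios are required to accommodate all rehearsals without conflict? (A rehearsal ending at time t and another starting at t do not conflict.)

4

The answer is the maximum number of intervals overlapping at any instant.
starts: [1, 1, 2, 10, 11, 13, 13, 14, 14, 15, 15]
ends:   [2, 3, 3, 11, 14, 14, 15, 16, 16, 17, 18]
s1→1 s1→2 e2→1 s2→2 e3→1 e3→0 s10→1 e11→0 s11→1 s13→2 s13→3 e14→2 e14→1 s14→2 s14→3 e15→2 s15→3 s15→4  — peak 4.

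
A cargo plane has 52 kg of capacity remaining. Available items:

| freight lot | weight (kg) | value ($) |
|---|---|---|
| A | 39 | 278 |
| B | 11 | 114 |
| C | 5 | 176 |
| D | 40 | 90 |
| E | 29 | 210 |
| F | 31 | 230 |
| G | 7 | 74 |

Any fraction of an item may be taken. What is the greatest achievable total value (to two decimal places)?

579.16

Sort by value per unit weight and fill in that order.
Order: C (176/5=35.20) > G (74/7=10.57) > B (114/11=10.36) > F (230/31=7.42) > E (210/29=7.24) > A (278/39=7.13) > D (90/40=2.25)
Fill: take C (5 @ 176) → take G (7 @ 74) → take B (11 @ 114) → take 29/31 of F → 215.16; 52/52 used.
Total value = 579.16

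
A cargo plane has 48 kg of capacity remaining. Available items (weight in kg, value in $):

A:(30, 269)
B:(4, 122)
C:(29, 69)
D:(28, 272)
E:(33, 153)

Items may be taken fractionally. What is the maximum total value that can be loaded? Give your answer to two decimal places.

Order: B (122/4=30.50) > D (272/28=9.71) > A (269/30=8.97) > E (153/33=4.64) > C (69/29=2.38)
Fill: take B (4 @ 122) → take D (28 @ 272) → take 16/30 of A → 143.47; 48/48 used.
Total value = 537.47

537.47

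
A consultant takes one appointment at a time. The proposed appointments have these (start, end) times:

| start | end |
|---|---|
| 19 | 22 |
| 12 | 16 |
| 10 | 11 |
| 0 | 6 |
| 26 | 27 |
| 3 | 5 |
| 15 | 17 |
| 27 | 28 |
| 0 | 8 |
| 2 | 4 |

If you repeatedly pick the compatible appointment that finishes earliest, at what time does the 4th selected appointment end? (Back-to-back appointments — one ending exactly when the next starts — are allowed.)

Order by finish time; keep every interval that doesn't clash with the previous kept one.
Sorted by end: (2,4)  (3,5)  (0,6)  (0,8)  (10,11)  (12,16)  (15,17)  (19,22)  (26,27)  (27,28)
take (2,4); skip (3,5); take (10,11); take (12,16); skip (15,17); take (19,22); take (26,27); take (27,28).
Selected: (2,4) (10,11) (12,16) (19,22) (26,27) (27,28)

22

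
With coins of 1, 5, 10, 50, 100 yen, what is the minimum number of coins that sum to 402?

Greedy: take as many of the largest coin as possible, then repeat with the remainder.
402 − 4×100→2 − 2×1→0
Total coins = 4 + 2 = 6

6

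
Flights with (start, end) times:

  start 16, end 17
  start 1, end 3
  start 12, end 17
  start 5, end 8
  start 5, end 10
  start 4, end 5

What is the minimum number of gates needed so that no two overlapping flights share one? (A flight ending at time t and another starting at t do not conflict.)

2

starts: [1, 4, 5, 5, 12, 16]
ends:   [3, 5, 8, 10, 17, 17]
s1→1 e3→0 s4→1 e5→0 s5→1 s5→2  — peak 2.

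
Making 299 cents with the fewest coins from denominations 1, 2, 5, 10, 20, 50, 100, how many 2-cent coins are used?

2

Greedy: take as many of the largest coin as possible, then repeat with the remainder.
299 − 2×100→99 − 1×50→49 − 2×20→9 − 1×5→4 − 2×2→0
Count of 2: 2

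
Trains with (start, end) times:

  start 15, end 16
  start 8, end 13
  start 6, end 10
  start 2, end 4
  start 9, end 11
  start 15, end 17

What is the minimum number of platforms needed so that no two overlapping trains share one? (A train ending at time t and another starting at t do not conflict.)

3

Events (time:±→running): 2:+→1 4:-→0 6:+→1 8:+→2 9:+→3 … peak 3.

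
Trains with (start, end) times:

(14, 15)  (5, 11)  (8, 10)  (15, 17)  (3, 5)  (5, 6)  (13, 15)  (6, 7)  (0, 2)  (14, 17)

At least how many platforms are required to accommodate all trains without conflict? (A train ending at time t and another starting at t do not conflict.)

3

Count concurrent intervals with a sweep; the peak is the room count.
starts: [0, 3, 5, 5, 6, 8, 13, 14, 14, 15]
ends:   [2, 5, 6, 7, 10, 11, 15, 15, 17, 17]
s0→1 e2→0 s3→1 e5→0 s5→1 s5→2 e6→1 s6→2 e7→1 s8→2 e10→1 e11→0 s13→1 s14→2 s14→3  — peak 3.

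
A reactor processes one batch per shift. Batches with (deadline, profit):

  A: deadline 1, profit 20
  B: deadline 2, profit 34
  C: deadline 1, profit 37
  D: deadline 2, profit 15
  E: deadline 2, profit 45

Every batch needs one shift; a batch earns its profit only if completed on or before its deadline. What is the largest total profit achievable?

By profit: E(d2,45), C(d1,37), B(d2,34), A(d1,20), D(d2,15)
E→slot 2; C→slot 1; B skipped; A skipped; D skipped.
Profit = 37 + 45 = 82

82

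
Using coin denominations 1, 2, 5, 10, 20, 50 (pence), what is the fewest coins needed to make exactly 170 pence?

Use the largest denomination that fits, subtract, and repeat.
170 − 3×50→20 − 1×20→0
Total coins = 3 + 1 = 4

4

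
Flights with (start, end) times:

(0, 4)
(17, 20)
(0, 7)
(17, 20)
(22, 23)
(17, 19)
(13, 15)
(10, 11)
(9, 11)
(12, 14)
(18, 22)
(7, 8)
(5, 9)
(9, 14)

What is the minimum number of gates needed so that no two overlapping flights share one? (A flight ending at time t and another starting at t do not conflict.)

4

Count concurrent intervals with a sweep; the peak is the room count.
Events (time:±→running): 0:+→1 0:+→2 4:-→1 5:+→2 7:-→1 7:+→2 8:-→1 9:-→0 9:+→1 9:+→2 10:+→3 11:-→2 11:-→1 12:+→2 13:+→3 14:-→2 14:-→1 15:-→0 17:+→1 17:+→2 17:+→3 18:+→4 … peak 4.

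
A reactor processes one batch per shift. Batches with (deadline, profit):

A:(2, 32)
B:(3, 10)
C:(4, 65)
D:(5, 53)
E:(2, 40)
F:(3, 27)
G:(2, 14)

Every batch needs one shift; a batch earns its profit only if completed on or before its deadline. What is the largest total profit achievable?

Take jobs in profit order; each goes to the latest open slot no later than its deadline.
Profit order: C=65 D=53 E=40 A=32 F=27 G=14 B=10
Assign: C→slot 4, D→slot 5, E→slot 2, A→slot 1, F→slot 3, G skipped, B skipped.
Slots: [1:A] [2:E] [3:F] [4:C] [5:D]
Profit = 32 + 40 + 27 + 65 + 53 = 217

217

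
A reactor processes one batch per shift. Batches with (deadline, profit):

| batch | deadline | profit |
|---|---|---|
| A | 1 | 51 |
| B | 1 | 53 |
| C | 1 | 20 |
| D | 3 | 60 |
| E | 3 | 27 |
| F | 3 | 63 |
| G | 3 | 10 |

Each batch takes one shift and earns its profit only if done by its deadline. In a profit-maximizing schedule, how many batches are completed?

3

Sort by profit descending; place each in the latest free slot ≤ its deadline.
Profit order: F=63 D=60 B=53 A=51 E=27 C=20 G=10
Assign: F→slot 3, D→slot 2, B→slot 1, A skipped, E skipped, C skipped, G skipped.
Slots: [1:B] [2:D] [3:F]
3 of 7 scheduled.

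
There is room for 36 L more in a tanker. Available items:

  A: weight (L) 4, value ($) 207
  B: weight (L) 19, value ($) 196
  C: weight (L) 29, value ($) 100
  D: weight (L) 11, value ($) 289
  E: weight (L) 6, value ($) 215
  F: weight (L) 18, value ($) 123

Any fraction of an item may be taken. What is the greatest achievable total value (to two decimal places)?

865.74

Greedy by value/weight ratio, highest first.
Order: A (207/4=51.75) > E (215/6=35.83) > D (289/11=26.27) > B (196/19=10.32) > F (123/18=6.83) > C (100/29=3.45)
Fill: take A (4 @ 207) → take E (6 @ 215) → take D (11 @ 289) → take 15/19 of B → 154.74; 36/36 used.
Total value = 865.74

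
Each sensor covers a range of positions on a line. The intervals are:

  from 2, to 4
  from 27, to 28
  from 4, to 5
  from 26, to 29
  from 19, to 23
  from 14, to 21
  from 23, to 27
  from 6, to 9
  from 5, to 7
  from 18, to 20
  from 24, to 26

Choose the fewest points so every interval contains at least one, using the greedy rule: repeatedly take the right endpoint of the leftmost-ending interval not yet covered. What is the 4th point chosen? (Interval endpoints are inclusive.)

26

Sort by right endpoint; whenever an interval is uncovered, place a point at its right end.
By right end: [2,4]  [4,5]  [5,7]  [6,9]  [18,20]  [14,21]  [19,23]  [24,26]  [23,27]  [27,28]  [26,29]
[2,4] uncovered → point at 4; [5,7] uncovered → point at 7; [18,20] uncovered → point at 20; [24,26] uncovered → point at 26; [27,28] uncovered → point at 28.
Points: 4, 7, 20, 26, 28 (5 total).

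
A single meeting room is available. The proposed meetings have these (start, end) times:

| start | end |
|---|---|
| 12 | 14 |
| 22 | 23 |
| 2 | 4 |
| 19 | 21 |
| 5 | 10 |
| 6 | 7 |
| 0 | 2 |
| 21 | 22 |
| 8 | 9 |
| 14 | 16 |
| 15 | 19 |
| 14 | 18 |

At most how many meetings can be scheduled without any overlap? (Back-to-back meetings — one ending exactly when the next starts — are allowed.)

9

Order by finish time; keep every interval that doesn't clash with the previous kept one.
Sorted by end: (0,2)  (2,4)  (6,7)  (8,9)  (5,10)  (12,14)  (14,16)  (14,18)  (15,19)  (19,21)  (21,22)  (22,23)
take (0,2); take (2,4); take (6,7); take (8,9); take (12,14); take (14,16); skip (14,18); skip (15,19); take (19,21); take (21,22); take (22,23).
Selected 9 meetings.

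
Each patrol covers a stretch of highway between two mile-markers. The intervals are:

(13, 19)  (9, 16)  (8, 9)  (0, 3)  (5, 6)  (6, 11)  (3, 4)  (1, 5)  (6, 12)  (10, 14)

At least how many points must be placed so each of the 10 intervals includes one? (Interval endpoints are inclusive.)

Sort by right endpoint; whenever an interval is uncovered, place a point at its right end.
Sorted: [0,3] [3,4] [1,5] [5,6] [8,9] [6,11] [6,12] [10,14] [9,16] [13,19]
{[0,3],[3,4],[1,5]} hit by 3; {[5,6]} hit by 6; {[8,9],[6,11],[6,12]} hit by 9; {[10,14],[9,16],[13,19]} hit by 14.
Points: 3, 6, 9, 14 (4 total).

4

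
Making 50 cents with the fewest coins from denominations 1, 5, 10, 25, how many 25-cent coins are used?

Greedy: take as many of the largest coin as possible, then repeat with the remainder.
50 = 2×25
Count of 25: 2

2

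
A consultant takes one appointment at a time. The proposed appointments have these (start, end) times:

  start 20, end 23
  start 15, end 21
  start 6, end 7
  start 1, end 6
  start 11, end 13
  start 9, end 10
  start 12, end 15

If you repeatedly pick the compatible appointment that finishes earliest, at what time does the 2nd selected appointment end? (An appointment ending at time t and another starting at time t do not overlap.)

By end time: (1,6), (6,7), (9,10), (11,13), (12,15), (15,21), (20,23).
Pick (1,6); next start ≥ 6 → (6,7); next start ≥ 7 → (9,10); next start ≥ 10 → (11,13); next start ≥ 13 → (15,21).
Selected: (1,6) (6,7) (9,10) (11,13) (15,21)

7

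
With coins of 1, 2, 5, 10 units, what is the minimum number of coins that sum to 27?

Use the largest denomination that fits, subtract, and repeat.
27 − 2×10→7 − 1×5→2 − 1×2→0
Total coins = 2 + 1 + 1 = 4

4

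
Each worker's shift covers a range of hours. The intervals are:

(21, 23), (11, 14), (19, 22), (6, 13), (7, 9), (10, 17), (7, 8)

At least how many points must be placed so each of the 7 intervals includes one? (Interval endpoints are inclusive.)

3

Sort by right endpoint; whenever an interval is uncovered, place a point at its right end.
Sorted: [7,8] [7,9] [6,13] [11,14] [10,17] [19,22] [21,23]
{[7,8],[7,9],[6,13]} hit by 8; {[11,14],[10,17]} hit by 14; {[19,22],[21,23]} hit by 22.
Points: 8, 14, 22 (3 total).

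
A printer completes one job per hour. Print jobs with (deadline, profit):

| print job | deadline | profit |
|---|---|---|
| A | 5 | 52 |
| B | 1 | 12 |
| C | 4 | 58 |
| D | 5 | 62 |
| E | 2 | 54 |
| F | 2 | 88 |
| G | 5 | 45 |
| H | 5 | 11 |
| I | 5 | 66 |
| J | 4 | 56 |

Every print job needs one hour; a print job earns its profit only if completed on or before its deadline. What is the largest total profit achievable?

Take jobs in profit order; each goes to the latest open slot no later than its deadline.
Profit order: F=88 I=66 D=62 C=58 J=56 E=54 A=52 G=45 B=12 H=11
Assign: F→slot 2, I→slot 5, D→slot 4, C→slot 3, J→slot 1, E skipped, A skipped, G skipped, B skipped, H skipped.
Slots: [1:J] [2:F] [3:C] [4:D] [5:I]
Profit = 56 + 88 + 58 + 62 + 66 = 330

330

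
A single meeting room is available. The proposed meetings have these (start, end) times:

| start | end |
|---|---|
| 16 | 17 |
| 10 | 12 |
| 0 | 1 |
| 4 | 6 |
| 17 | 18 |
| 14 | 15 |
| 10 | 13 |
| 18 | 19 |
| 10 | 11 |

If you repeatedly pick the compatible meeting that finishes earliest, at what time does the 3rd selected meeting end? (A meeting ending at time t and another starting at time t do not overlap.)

By end time: (0,1), (4,6), (10,11), (10,12), (10,13), (14,15), (16,17), (17,18), (18,19).
Pick (0,1); next start ≥ 1 → (4,6); next start ≥ 6 → (10,11); next start ≥ 11 → (14,15); next start ≥ 15 → (16,17); next start ≥ 17 → (17,18); next start ≥ 18 → (18,19).
Selected: (0,1) (4,6) (10,11) (14,15) (16,17) (17,18) (18,19)

11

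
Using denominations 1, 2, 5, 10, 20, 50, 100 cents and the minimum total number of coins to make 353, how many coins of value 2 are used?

Greedy: take as many of the largest coin as possible, then repeat with the remainder.
353 = 3×100 + 1×50 + 1×2 + 1×1
Count of 2: 1

1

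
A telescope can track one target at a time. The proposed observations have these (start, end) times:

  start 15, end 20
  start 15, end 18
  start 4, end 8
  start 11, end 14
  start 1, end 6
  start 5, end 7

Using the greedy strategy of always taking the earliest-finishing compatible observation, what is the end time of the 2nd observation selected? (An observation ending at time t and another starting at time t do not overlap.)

14

Sort by end time and greedily take each interval whose start is ≥ the last chosen end.
By end time: (1,6), (5,7), (4,8), (11,14), (15,18), (15,20).
Pick (1,6); next start ≥ 6 → (11,14); next start ≥ 14 → (15,18).
Selected: (1,6) (11,14) (15,18)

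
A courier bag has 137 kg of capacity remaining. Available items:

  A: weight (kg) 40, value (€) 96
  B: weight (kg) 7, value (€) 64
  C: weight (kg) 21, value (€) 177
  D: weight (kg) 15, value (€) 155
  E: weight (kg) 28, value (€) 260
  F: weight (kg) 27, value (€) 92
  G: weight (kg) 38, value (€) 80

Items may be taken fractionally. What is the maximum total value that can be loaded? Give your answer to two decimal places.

Greedy by value/weight ratio, highest first.
Order: D (155/15=10.33) > E (260/28=9.29) > B (64/7=9.14) > C (177/21=8.43) > F (92/27=3.41) > A (96/40=2.40) > G (80/38=2.11)
Fill: take D (15 @ 155) → take E (28 @ 260) → take B (7 @ 64) → take C (21 @ 177) → take F (27 @ 92) → take 39/40 of A → 93.60; 137/137 used.
Total value = 841.60

841.60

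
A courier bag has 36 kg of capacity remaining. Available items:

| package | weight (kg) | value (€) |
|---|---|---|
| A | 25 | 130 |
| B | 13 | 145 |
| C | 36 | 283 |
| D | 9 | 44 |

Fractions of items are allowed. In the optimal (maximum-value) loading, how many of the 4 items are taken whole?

Ratios (sorted): B 11.15, C 7.86, A 5.20, D 4.89
take B (13 @ 145); take 23/36 of C → 180.81. Capacity used 36/36.
1 item(s) taken whole; one partial (take 23/36 of C).

1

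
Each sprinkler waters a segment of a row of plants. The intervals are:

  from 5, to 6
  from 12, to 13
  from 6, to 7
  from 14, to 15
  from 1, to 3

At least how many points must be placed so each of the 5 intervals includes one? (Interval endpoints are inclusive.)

Sort by right endpoint; whenever an interval is uncovered, place a point at its right end.
Sorted: [1,3] [5,6] [6,7] [12,13] [14,15]
{[1,3]} hit by 3; {[5,6],[6,7]} hit by 6; {[12,13]} hit by 13; {[14,15]} hit by 15.
Points: 3, 6, 13, 15 (4 total).

4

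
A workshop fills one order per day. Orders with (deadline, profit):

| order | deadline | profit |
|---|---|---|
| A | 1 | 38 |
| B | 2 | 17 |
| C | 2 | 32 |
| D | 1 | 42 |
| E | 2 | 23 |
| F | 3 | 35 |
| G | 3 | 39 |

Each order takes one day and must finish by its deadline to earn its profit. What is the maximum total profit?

Sort by profit descending; place each in the latest free slot ≤ its deadline.
Profit order: D=42 G=39 A=38 F=35 C=32 E=23 B=17
Assign: D→slot 1, G→slot 3, A skipped, F→slot 2, C skipped, E skipped, B skipped.
Slots: [1:D] [2:F] [3:G]
Profit = 42 + 35 + 39 = 116

116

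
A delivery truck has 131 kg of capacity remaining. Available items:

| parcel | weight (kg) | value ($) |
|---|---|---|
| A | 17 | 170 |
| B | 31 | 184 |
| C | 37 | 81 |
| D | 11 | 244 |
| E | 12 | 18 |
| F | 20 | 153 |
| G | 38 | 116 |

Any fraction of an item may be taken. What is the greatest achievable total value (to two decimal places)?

897.65

Ratios (sorted): D 22.18, A 10.00, F 7.65, B 5.94, G 3.05, C 2.19, E 1.50
take D (11 @ 244); take A (17 @ 170); take F (20 @ 153); take B (31 @ 184); take G (38 @ 116); take 14/37 of C → 30.65. Capacity used 131/131.
Total value = 897.65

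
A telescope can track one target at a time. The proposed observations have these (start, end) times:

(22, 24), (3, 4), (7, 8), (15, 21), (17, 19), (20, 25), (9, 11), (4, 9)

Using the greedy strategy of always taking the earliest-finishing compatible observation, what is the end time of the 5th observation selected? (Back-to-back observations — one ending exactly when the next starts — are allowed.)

Greedy by earliest finish: after sorting by end time, pick each interval compatible with the last pick.
Sorted by end: (3,4)  (7,8)  (4,9)  (9,11)  (17,19)  (15,21)  (22,24)  (20,25)
take (3,4); take (7,8); skip (4,9); take (9,11); take (17,19); skip (15,21); take (22,24).
Selected: (3,4) (7,8) (9,11) (17,19) (22,24)

24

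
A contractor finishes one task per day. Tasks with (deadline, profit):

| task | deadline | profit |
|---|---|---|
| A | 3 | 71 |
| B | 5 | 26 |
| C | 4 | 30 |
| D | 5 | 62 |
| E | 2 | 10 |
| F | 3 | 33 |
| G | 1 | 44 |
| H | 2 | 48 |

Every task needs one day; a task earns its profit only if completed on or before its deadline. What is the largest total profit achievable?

Sort by profit descending; place each in the latest free slot ≤ its deadline.
Profit order: A=71 D=62 H=48 G=44 F=33 C=30 B=26 E=10
Assign: A→slot 3, D→slot 5, H→slot 2, G→slot 1, F skipped, C→slot 4, B skipped, E skipped.
Slots: [1:G] [2:H] [3:A] [4:C] [5:D]
Profit = 44 + 48 + 71 + 30 + 62 = 255

255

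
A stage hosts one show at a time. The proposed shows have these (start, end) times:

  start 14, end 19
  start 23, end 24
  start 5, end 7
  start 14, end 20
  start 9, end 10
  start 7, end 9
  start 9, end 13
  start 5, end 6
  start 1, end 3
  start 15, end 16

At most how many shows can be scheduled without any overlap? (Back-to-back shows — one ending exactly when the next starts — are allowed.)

Sort by end time and greedily take each interval whose start is ≥ the last chosen end.
By end time: (1,3), (5,6), (5,7), (7,9), (9,10), (9,13), (15,16), (14,19), (14,20), (23,24).
Pick (1,3); next start ≥ 3 → (5,6); next start ≥ 6 → (7,9); next start ≥ 9 → (9,10); next start ≥ 10 → (15,16); next start ≥ 16 → (23,24).
Selected 6 shows.

6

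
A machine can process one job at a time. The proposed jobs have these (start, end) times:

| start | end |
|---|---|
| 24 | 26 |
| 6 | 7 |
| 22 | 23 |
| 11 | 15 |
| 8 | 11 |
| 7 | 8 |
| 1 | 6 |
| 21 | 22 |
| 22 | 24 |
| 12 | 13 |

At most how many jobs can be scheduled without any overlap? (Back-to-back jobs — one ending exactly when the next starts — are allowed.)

8

By end time: (1,6), (6,7), (7,8), (8,11), (12,13), (11,15), (21,22), (22,23), (22,24), (24,26).
Pick (1,6); next start ≥ 6 → (6,7); next start ≥ 7 → (7,8); next start ≥ 8 → (8,11); next start ≥ 11 → (12,13); next start ≥ 13 → (21,22); next start ≥ 22 → (22,23); next start ≥ 23 → (24,26).
Selected 8 jobs.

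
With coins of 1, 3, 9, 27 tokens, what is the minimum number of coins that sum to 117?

5

117 − 4×27→9 − 1×9→0
Total coins = 4 + 1 = 5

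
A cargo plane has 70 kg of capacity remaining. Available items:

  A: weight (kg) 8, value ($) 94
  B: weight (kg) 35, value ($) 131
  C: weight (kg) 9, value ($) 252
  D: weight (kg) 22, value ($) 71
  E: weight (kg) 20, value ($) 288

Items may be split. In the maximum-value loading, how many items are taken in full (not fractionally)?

3

Sort by value per unit weight and fill in that order.
Order: C (252/9=28.00) > E (288/20=14.40) > A (94/8=11.75) > B (131/35=3.74) > D (71/22=3.23)
Fill: take C (9 @ 252) → take E (20 @ 288) → take A (8 @ 94) → take 33/35 of B → 123.51; 70/70 used.
3 item(s) taken whole; one partial (take 33/35 of B).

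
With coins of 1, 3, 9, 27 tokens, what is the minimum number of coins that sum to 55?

3

Greedy: take as many of the largest coin as possible, then repeat with the remainder.
55 = 2×27 + 1×1
Total coins = 2 + 1 = 3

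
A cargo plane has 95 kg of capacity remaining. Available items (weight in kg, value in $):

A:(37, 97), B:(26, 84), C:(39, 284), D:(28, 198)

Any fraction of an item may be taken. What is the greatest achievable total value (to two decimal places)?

571.24

Sort by value per unit weight and fill in that order.
Order: C (284/39=7.28) > D (198/28=7.07) > B (84/26=3.23) > A (97/37=2.62)
Fill: take C (39 @ 284) → take D (28 @ 198) → take B (26 @ 84) → take 2/37 of A → 5.24; 95/95 used.
Total value = 571.24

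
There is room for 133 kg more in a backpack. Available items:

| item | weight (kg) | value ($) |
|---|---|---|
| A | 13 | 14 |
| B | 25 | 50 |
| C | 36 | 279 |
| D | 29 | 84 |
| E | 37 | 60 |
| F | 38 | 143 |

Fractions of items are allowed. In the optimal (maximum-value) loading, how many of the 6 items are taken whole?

4

Sort by value per unit weight and fill in that order.
Order: C (279/36=7.75) > F (143/38=3.76) > D (84/29=2.90) > B (50/25=2.00) > E (60/37=1.62) > A (14/13=1.08)
Fill: take C (36 @ 279) → take F (38 @ 143) → take D (29 @ 84) → take B (25 @ 50) → take 5/37 of E → 8.11; 133/133 used.
4 item(s) taken whole; one partial (take 5/37 of E).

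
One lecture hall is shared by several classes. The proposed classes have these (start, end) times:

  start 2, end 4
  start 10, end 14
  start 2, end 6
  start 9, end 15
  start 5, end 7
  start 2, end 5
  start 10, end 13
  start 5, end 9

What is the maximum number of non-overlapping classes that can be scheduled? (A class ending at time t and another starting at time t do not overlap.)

3

Sort by end time and greedily take each interval whose start is ≥ the last chosen end.
Sorted by end: (2,4)  (2,5)  (2,6)  (5,7)  (5,9)  (10,13)  (10,14)  (9,15)
take (2,4); take (5,7); skip (5,9); take (10,13).
Selected 3 classes.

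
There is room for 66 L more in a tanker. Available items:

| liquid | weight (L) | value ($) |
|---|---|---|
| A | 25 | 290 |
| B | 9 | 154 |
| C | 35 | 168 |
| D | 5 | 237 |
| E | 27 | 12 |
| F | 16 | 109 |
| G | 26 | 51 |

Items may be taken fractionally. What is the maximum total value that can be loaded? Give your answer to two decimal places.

842.80

Order: D (237/5=47.40) > B (154/9=17.11) > A (290/25=11.60) > F (109/16=6.81) > C (168/35=4.80) > G (51/26=1.96) > E (12/27=0.44)
Fill: take D (5 @ 237) → take B (9 @ 154) → take A (25 @ 290) → take F (16 @ 109) → take 11/35 of C → 52.80; 66/66 used.
Total value = 842.80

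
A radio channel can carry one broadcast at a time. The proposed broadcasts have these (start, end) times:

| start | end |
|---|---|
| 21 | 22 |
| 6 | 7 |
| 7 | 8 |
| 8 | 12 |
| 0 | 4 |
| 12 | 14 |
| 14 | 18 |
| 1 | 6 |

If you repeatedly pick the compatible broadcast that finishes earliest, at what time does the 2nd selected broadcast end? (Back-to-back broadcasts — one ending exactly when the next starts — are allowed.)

Greedy by earliest finish: after sorting by end time, pick each interval compatible with the last pick.
Sorted by end: (0,4)  (1,6)  (6,7)  (7,8)  (8,12)  (12,14)  (14,18)  (21,22)
take (0,4); take (6,7); take (7,8); take (8,12); take (12,14); take (14,18); take (21,22).
Selected: (0,4) (6,7) (7,8) (8,12) (12,14) (14,18) (21,22)

7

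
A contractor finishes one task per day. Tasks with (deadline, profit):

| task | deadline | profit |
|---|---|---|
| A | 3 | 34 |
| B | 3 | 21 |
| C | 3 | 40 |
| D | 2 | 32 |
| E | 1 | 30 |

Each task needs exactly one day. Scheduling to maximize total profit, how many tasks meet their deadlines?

Profit order: C=40 A=34 D=32 E=30 B=21
Assign: C→slot 3, A→slot 2, D→slot 1, E skipped, B skipped.
Slots: [1:D] [2:A] [3:C]
3 of 5 scheduled.

3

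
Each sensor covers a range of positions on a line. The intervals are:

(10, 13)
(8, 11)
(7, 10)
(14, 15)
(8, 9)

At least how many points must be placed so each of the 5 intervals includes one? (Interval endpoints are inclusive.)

3

By right end: [8,9]  [7,10]  [8,11]  [10,13]  [14,15]
[8,9] uncovered → point at 9; [10,13] uncovered → point at 13; [14,15] uncovered → point at 15.
Points: 9, 13, 15 (3 total).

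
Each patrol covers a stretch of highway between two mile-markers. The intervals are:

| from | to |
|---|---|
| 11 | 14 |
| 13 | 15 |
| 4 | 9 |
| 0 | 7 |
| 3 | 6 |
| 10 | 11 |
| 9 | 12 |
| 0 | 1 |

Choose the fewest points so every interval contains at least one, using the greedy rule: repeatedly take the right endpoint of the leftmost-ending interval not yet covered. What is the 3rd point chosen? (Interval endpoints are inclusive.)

Process intervals by earliest right end; each time one isn't hit yet, stab at its right endpoint.
Sorted: [0,1] [3,6] [0,7] [4,9] [10,11] [9,12] [11,14] [13,15]
{[0,1]} hit by 1; {[3,6],[0,7],[4,9]} hit by 6; {[10,11],[9,12],[11,14]} hit by 11; {[13,15]} hit by 15.
Points: 1, 6, 11, 15 (4 total).

11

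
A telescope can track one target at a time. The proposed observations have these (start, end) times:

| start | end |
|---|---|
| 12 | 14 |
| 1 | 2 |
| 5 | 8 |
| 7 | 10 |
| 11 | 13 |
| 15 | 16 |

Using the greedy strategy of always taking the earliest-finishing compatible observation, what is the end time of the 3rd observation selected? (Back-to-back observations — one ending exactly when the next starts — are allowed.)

13

Order by finish time; keep every interval that doesn't clash with the previous kept one.
By end time: (1,2), (5,8), (7,10), (11,13), (12,14), (15,16).
Pick (1,2); next start ≥ 2 → (5,8); next start ≥ 8 → (11,13); next start ≥ 13 → (15,16).
Selected: (1,2) (5,8) (11,13) (15,16)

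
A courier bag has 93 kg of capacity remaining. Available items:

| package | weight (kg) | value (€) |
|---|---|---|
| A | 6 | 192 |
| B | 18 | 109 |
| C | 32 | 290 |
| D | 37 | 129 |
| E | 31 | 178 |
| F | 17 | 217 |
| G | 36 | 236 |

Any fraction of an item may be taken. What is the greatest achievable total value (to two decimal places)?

Sort by value per unit weight and fill in that order.
Order: A (192/6=32.00) > F (217/17=12.76) > C (290/32=9.06) > G (236/36=6.56) > B (109/18=6.06) > E (178/31=5.74) > D (129/37=3.49)
Fill: take A (6 @ 192) → take F (17 @ 217) → take C (32 @ 290) → take G (36 @ 236) → take 2/18 of B → 12.11; 93/93 used.
Total value = 947.11

947.11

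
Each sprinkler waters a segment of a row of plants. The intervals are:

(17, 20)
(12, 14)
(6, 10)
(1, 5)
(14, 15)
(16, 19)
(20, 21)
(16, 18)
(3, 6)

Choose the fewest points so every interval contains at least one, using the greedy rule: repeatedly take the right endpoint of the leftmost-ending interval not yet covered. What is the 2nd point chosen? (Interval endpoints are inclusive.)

Sorted: [1,5] [3,6] [6,10] [12,14] [14,15] [16,18] [16,19] [17,20] [20,21]
{[1,5],[3,6]} hit by 5; {[6,10]} hit by 10; {[12,14],[14,15]} hit by 14; {[16,18],[16,19],[17,20]} hit by 18; {[20,21]} hit by 21.
Points: 5, 10, 14, 18, 21 (5 total).

10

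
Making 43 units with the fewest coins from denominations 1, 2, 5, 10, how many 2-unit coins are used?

1

Greedy: take as many of the largest coin as possible, then repeat with the remainder.
43 − 4×10→3 − 1×2→1 − 1×1→0
Count of 2: 1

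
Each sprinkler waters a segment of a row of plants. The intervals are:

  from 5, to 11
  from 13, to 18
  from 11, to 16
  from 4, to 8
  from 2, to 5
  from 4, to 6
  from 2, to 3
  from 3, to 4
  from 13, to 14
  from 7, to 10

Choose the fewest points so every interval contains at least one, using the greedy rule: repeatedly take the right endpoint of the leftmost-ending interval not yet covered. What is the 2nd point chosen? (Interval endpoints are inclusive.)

Process intervals by earliest right end; each time one isn't hit yet, stab at its right endpoint.
Sorted: [2,3] [3,4] [2,5] [4,6] [4,8] [7,10] [5,11] [13,14] [11,16] [13,18]
{[2,3],[3,4],[2,5]} hit by 3; {[4,6],[4,8]} hit by 6; {[7,10],[5,11]} hit by 10; {[13,14],[11,16],[13,18]} hit by 14.
Points: 3, 6, 10, 14 (4 total).

6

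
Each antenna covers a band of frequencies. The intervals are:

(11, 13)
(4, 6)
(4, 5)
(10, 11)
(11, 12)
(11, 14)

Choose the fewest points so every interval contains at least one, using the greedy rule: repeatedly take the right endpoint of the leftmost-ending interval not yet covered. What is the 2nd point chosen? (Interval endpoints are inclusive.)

Sort by right endpoint; whenever an interval is uncovered, place a point at its right end.
By right end: [4,5]  [4,6]  [10,11]  [11,12]  [11,13]  [11,14]
[4,5] uncovered → point at 5; [10,11] uncovered → point at 11.
Points: 5, 11 (2 total).

11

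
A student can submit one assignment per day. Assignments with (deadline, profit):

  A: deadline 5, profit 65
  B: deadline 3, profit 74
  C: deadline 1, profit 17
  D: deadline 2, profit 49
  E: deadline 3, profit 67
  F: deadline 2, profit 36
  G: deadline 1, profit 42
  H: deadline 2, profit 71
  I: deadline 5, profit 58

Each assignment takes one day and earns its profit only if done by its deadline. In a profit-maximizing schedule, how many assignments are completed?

Sort by profit descending; place each in the latest free slot ≤ its deadline.
By profit: B(d3,74), H(d2,71), E(d3,67), A(d5,65), I(d5,58), D(d2,49), G(d1,42), F(d2,36), C(d1,17)
B→slot 3; H→slot 2; E→slot 1; A→slot 5; I→slot 4; D skipped; G skipped; F skipped; C skipped.
5 of 9 scheduled.

5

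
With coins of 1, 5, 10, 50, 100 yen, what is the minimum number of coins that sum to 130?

4

Greedy: take as many of the largest coin as possible, then repeat with the remainder.
130 = 1×100 + 3×10
Total coins = 1 + 3 = 4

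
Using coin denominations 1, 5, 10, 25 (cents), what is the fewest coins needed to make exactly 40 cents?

3

Greedy: take as many of the largest coin as possible, then repeat with the remainder.
40 − 1×25→15 − 1×10→5 − 1×5→0
Total coins = 1 + 1 + 1 = 3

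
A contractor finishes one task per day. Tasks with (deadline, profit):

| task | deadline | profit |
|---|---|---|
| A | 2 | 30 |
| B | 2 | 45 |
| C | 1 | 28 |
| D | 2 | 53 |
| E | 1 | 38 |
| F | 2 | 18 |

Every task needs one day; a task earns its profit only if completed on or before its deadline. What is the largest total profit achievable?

Profit order: D=53 B=45 E=38 A=30 C=28 F=18
Assign: D→slot 2, B→slot 1, E skipped, A skipped, C skipped, F skipped.
Slots: [1:B] [2:D]
Profit = 45 + 53 = 98

98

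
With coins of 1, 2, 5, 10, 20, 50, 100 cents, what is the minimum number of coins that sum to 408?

408 − 4×100→8 − 1×5→3 − 1×2→1 − 1×1→0
Total coins = 4 + 1 + 1 + 1 = 7

7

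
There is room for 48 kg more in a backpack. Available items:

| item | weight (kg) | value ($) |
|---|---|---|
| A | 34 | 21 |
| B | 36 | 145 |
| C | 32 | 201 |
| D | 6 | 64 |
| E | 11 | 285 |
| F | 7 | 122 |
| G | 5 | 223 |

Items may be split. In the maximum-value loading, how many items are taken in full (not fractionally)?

4

Greedy by value/weight ratio, highest first.
Order: G (223/5=44.60) > E (285/11=25.91) > F (122/7=17.43) > D (64/6=10.67) > C (201/32=6.28) > B (145/36=4.03) > A (21/34=0.62)
Fill: take G (5 @ 223) → take E (11 @ 285) → take F (7 @ 122) → take D (6 @ 64) → take 19/32 of C → 119.34; 48/48 used.
4 item(s) taken whole; one partial (take 19/32 of C).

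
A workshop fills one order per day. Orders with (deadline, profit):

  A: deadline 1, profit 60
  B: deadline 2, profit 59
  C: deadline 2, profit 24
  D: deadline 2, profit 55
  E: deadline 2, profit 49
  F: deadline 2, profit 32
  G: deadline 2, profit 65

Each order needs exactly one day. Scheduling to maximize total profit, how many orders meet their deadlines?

Sort by profit descending; place each in the latest free slot ≤ its deadline.
Profit order: G=65 A=60 B=59 D=55 E=49 F=32 C=24
Assign: G→slot 2, A→slot 1, B skipped, D skipped, E skipped, F skipped, C skipped.
Slots: [1:A] [2:G]
2 of 7 scheduled.

2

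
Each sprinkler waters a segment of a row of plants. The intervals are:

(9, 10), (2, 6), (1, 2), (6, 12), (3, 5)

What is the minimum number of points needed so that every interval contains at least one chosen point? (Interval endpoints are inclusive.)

3

Process intervals by earliest right end; each time one isn't hit yet, stab at its right endpoint.
Sorted: [1,2] [3,5] [2,6] [9,10] [6,12]
{[1,2]} hit by 2; {[3,5],[2,6]} hit by 5; {[9,10],[6,12]} hit by 10.
Points: 2, 5, 10 (3 total).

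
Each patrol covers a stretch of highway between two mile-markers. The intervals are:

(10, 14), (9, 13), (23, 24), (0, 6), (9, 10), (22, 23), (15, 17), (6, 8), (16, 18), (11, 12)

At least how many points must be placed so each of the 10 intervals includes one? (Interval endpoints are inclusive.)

5

Sort by right endpoint; whenever an interval is uncovered, place a point at its right end.
By right end: [0,6]  [6,8]  [9,10]  [11,12]  [9,13]  [10,14]  [15,17]  [16,18]  [22,23]  [23,24]
[0,6] uncovered → point at 6; [9,10] uncovered → point at 10; [11,12] uncovered → point at 12; [15,17] uncovered → point at 17; [22,23] uncovered → point at 23.
Points: 6, 10, 12, 17, 23 (5 total).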